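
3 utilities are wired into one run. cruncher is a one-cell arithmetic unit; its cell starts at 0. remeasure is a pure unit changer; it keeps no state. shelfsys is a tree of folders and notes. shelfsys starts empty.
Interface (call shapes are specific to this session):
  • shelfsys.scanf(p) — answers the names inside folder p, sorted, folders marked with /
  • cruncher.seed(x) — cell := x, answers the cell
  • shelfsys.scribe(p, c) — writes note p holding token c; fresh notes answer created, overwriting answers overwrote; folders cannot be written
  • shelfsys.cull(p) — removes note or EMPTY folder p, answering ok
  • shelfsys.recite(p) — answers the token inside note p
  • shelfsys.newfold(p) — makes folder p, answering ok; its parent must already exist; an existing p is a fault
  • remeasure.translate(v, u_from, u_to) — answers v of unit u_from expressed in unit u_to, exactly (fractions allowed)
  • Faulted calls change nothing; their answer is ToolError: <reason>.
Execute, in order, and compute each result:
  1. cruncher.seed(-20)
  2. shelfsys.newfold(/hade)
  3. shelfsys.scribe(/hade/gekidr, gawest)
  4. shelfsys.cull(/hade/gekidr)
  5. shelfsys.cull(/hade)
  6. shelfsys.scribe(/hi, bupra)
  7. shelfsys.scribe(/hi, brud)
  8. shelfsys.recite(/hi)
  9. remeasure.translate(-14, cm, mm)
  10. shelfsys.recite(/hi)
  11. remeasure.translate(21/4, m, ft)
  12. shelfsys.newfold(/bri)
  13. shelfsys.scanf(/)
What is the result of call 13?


Answer: [bri/, hi]

Derivation:
·→ cruncher.seed(x: -20)
·← -20
·→ shelfsys.newfold(p: /hade)
·← ok
·→ shelfsys.scribe(p: /hade/gekidr, c: gawest)
·← created
·→ shelfsys.cull(p: /hade/gekidr)
·← ok
·→ shelfsys.cull(p: /hade)
·← ok
·→ shelfsys.scribe(p: /hi, c: bupra)
·← created
·→ shelfsys.scribe(p: /hi, c: brud)
·← overwrote
·→ shelfsys.recite(p: /hi)
·← brud
·→ remeasure.translate(v: -14, u_from: cm, u_to: mm)
·← -140
·→ shelfsys.recite(p: /hi)
·← brud
·→ remeasure.translate(v: 21/4, u_from: m, u_to: ft)
·← 4375/254
·→ shelfsys.newfold(p: /bri)
·← ok
·→ shelfsys.scanf(p: /)
·← [bri/, hi]


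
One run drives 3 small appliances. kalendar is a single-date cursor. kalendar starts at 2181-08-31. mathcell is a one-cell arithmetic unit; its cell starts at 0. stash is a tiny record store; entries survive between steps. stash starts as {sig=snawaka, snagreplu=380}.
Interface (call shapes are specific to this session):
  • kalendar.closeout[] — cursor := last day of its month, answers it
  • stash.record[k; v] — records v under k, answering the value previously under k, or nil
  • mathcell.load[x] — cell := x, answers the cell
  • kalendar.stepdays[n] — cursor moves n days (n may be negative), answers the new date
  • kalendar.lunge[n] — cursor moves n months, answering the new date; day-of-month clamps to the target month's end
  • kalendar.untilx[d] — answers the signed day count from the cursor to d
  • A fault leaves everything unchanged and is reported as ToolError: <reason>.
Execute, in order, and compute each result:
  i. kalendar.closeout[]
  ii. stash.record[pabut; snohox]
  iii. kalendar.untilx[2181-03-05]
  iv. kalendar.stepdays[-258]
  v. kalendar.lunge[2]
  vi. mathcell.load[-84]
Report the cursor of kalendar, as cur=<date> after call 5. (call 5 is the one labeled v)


$ closeout
  2181-08-31
$ record k='pabut' v='snohox'
  nil
$ untilx d='2181-03-05'
  -179
$ stepdays n='-258'
  2180-12-16
$ lunge n='2'
  2181-02-16
$ load x='-84'
  -84

Answer: cur=2181-02-16


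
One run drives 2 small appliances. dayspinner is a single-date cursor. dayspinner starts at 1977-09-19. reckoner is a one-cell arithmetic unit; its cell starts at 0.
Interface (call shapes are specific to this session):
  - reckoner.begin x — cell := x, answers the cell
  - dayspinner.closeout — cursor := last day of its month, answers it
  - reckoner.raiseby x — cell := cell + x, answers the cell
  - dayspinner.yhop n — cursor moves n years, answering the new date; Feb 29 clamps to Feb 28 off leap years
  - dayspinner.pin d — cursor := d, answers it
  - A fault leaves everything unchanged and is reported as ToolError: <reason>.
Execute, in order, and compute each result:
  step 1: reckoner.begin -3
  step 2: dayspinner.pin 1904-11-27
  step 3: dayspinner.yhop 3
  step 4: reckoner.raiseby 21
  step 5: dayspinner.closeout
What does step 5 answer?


Next I call reckoner.begin with x='-3', which returns -3.
Now I run dayspinner.pin with d='1904-11-27', and get 1904-11-27.
Next I call dayspinner.yhop with n='3', and see 1907-11-27.
Calling reckoner.raiseby with x='21', → 18.
Using dayspinner.closeout, → 1907-11-30.

Answer: 1907-11-30


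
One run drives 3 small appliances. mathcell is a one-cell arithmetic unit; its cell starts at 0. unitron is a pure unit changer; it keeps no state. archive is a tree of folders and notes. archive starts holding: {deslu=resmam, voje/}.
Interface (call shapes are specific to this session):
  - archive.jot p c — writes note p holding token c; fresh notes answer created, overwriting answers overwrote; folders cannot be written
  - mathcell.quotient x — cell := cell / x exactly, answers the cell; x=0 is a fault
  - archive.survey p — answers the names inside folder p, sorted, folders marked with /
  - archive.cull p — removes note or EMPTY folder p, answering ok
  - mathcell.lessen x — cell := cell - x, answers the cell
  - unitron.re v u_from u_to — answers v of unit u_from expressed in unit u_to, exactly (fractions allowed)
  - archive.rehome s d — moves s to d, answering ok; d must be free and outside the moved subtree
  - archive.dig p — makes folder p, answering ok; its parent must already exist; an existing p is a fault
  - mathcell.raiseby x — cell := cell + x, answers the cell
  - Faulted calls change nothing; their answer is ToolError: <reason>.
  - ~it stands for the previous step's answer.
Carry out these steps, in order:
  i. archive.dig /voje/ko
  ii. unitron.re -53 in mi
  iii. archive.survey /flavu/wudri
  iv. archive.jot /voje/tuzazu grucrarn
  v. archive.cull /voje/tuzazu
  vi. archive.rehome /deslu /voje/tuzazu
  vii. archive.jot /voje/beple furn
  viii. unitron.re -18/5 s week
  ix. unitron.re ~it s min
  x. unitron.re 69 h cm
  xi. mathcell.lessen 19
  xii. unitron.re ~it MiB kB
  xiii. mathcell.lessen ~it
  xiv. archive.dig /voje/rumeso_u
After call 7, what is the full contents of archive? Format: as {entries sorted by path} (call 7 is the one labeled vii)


// dig(/voje/ko) => ok
// re(-53, in, mi) => -53/63360
// survey(/flavu/wudri) => ToolError: not found
// jot(/voje/tuzazu, grucrarn) => created
// cull(/voje/tuzazu) => ok
// rehome(/deslu, /voje/tuzazu) => ok
// jot(/voje/beple, furn) => created
// re(-18/5, s, week) => -1/168000
// re(~it, s, min) => -1/10080000
// re(69, h, cm) => ToolError: incompatible units
// lessen(19) => -19
// re(~it, MiB, kB) => -2490368/125
// lessen(~it) => 2487993/125
// dig(/voje/rumeso_u) => ok

Answer: {voje/, voje/beple=furn, voje/ko/, voje/tuzazu=resmam}


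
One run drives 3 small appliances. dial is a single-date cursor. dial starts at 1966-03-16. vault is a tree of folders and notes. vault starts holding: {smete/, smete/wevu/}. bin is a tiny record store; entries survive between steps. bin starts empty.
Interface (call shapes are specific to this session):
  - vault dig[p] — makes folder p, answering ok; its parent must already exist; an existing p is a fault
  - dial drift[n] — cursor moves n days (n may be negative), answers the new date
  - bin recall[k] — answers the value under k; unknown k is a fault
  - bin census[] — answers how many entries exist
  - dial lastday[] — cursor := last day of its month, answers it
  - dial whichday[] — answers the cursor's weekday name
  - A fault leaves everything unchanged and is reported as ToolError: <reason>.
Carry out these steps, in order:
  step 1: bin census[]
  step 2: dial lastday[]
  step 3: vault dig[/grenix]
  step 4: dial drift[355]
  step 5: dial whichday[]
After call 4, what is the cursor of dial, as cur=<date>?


Answer: cur=1967-03-21

Derivation:
// 1. bin census() => 0
// 2. dial lastday() => 1966-03-31
// 3. vault dig(/grenix) => ok
// 4. dial drift(355) => 1967-03-21
// 5. dial whichday() => Tuesday


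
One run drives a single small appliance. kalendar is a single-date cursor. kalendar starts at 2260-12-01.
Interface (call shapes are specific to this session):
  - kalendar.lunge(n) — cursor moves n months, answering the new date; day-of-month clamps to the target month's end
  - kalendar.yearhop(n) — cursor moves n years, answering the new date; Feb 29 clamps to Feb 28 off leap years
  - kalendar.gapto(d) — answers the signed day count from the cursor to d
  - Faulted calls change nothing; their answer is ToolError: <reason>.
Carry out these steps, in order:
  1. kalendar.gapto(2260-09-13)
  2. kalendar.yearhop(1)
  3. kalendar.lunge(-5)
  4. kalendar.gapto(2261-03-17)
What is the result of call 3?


→ gapto(d→2260-09-13)
← -79
→ yearhop(n→1)
← 2261-12-01
→ lunge(n→-5)
← 2261-07-01
→ gapto(d→2261-03-17)
← -106

Answer: 2261-07-01


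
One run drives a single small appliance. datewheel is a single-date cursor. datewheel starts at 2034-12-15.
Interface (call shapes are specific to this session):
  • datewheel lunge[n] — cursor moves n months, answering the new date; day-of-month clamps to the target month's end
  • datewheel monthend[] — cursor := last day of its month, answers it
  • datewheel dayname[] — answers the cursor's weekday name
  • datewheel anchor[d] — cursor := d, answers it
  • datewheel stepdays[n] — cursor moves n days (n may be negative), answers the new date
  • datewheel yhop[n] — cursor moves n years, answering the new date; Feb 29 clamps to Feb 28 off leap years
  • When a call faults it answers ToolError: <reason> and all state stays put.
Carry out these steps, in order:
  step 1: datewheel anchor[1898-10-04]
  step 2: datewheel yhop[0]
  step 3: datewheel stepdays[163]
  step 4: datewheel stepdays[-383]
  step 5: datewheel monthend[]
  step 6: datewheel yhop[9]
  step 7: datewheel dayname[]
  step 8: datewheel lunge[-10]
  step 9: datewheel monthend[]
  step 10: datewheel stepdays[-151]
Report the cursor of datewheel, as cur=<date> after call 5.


Answer: cur=1898-02-28

Derivation:
CALL datewheel anchor[d: 1898-10-04]
RET  1898-10-04
CALL datewheel yhop[n: 0]
RET  1898-10-04
CALL datewheel stepdays[n: 163]
RET  1899-03-16
CALL datewheel stepdays[n: -383]
RET  1898-02-26
CALL datewheel monthend[]
RET  1898-02-28
CALL datewheel yhop[n: 9]
RET  1907-02-28
CALL datewheel dayname[]
RET  Thursday
CALL datewheel lunge[n: -10]
RET  1906-04-28
CALL datewheel monthend[]
RET  1906-04-30
CALL datewheel stepdays[n: -151]
RET  1905-11-30


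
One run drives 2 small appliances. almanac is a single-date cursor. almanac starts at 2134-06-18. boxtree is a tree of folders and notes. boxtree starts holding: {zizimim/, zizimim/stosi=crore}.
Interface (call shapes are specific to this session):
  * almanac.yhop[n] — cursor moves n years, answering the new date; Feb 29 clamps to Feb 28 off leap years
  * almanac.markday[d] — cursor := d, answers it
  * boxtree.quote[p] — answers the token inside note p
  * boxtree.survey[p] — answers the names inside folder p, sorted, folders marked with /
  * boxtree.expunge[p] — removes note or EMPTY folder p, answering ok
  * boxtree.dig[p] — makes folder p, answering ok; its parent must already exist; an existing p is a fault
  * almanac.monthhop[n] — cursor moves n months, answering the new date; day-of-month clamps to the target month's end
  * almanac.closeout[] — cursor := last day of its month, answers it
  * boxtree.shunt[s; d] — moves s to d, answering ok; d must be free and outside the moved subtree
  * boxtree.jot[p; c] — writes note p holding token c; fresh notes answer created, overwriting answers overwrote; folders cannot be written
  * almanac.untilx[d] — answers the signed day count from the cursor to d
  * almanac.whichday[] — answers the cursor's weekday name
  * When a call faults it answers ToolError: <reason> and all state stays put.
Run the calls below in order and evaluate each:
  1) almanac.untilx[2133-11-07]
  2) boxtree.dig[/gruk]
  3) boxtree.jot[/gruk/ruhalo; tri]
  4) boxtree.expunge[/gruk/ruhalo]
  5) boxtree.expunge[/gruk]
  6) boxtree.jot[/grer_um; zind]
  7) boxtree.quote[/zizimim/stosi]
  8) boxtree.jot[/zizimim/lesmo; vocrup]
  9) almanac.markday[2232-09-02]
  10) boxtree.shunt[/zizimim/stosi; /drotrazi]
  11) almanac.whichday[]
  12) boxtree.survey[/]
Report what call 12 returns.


Answer: [drotrazi, grer_um, zizimim/]

Derivation:
I run untilx on d='2133-11-07': -223.
Next I call dig on p='/gruk': ok.
I invoke jot on p='/gruk/ruhalo', c='tri', giving created.
Then expunge on p='/gruk/ruhalo', which returns ok.
I run expunge on p='/gruk', — result: ok.
I invoke jot on p='/grer_um', c='zind', and get created.
Calling quote on p='/zizimim/stosi', and observe crore.
Using jot on p='/zizimim/lesmo', c='vocrup', and get created.
I use markday on d='2232-09-02', — result: 2232-09-02.
Calling shunt on s='/zizimim/stosi', d='/drotrazi', → ok.
I run whichday, and see Sunday.
Now I run survey on p='/', giving [drotrazi, grer_um, zizimim/].


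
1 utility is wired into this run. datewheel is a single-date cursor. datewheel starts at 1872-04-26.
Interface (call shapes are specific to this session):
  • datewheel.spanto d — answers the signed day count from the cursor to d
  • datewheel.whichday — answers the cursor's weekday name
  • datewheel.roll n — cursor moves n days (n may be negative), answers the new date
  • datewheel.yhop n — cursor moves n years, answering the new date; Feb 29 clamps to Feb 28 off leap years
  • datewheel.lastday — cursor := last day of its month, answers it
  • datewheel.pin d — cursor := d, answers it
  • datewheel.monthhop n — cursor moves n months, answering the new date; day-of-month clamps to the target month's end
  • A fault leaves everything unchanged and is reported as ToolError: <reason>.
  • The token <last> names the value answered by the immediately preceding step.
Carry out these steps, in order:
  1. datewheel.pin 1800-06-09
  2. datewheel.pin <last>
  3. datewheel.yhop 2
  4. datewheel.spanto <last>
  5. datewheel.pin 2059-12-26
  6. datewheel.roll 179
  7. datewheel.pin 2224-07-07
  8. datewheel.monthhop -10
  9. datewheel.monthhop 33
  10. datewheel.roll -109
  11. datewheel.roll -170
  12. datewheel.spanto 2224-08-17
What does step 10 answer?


-- 1. datewheel.pin(1800-06-09) : 1800-06-09
-- 2. datewheel.pin(<last>) : 1800-06-09
-- 3. datewheel.yhop(2) : 1802-06-09
-- 4. datewheel.spanto(<last>) : 0
-- 5. datewheel.pin(2059-12-26) : 2059-12-26
-- 6. datewheel.roll(179) : 2060-06-22
-- 7. datewheel.pin(2224-07-07) : 2224-07-07
-- 8. datewheel.monthhop(-10) : 2223-09-07
-- 9. datewheel.monthhop(33) : 2226-06-07
-- 10. datewheel.roll(-109) : 2226-02-18
-- 11. datewheel.roll(-170) : 2225-09-01
-- 12. datewheel.spanto(2224-08-17) : -380

Answer: 2226-02-18


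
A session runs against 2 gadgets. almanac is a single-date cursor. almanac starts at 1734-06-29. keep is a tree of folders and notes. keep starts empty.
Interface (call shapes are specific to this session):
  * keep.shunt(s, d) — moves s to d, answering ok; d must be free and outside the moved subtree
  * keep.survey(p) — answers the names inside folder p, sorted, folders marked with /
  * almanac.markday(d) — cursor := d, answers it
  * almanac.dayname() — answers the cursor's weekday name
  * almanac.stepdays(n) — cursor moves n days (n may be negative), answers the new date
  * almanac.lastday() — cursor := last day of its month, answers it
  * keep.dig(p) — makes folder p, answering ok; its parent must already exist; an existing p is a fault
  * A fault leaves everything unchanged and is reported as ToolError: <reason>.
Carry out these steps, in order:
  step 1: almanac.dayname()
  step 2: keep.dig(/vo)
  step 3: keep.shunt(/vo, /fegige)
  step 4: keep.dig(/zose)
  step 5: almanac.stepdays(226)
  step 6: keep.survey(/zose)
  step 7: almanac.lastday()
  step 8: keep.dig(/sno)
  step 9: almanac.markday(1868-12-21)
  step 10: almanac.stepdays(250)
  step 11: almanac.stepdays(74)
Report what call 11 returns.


I run almanac.dayname, — result: Tuesday.
Invoking keep.dig passing /vo, → ok.
Using keep.shunt passing /vo, /fegige, and get ok.
Next I call keep.dig passing /zose, and see ok.
I invoke almanac.stepdays passing 226, yielding 1735-02-10.
I call keep.survey passing /zose, giving [].
Next I call almanac.lastday, yielding 1735-02-28.
Next I call keep.dig passing /sno, and get ok.
I run almanac.markday passing 1868-12-21, and observe 1868-12-21.
I call almanac.stepdays passing 250: 1869-08-28.
Then almanac.stepdays passing 74, and see 1869-11-10.

Answer: 1869-11-10


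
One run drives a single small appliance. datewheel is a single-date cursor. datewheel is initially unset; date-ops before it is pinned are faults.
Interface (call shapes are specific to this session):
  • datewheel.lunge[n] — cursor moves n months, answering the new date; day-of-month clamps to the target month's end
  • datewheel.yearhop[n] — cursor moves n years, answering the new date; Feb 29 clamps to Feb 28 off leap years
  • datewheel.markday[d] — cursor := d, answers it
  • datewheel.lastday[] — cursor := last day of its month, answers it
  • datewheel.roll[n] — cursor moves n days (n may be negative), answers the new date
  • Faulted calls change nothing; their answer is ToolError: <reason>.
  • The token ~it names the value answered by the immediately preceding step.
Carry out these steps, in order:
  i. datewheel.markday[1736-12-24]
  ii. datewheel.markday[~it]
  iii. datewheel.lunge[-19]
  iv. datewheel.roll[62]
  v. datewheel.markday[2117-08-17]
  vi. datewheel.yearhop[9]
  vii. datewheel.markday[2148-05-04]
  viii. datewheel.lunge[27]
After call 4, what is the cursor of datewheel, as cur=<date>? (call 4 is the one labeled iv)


Do: datewheel.markday[d=1736-12-24]
See: 1736-12-24
Do: datewheel.markday[d=~it]
See: 1736-12-24
Do: datewheel.lunge[n=-19]
See: 1735-05-24
Do: datewheel.roll[n=62]
See: 1735-07-25
Do: datewheel.markday[d=2117-08-17]
See: 2117-08-17
Do: datewheel.yearhop[n=9]
See: 2126-08-17
Do: datewheel.markday[d=2148-05-04]
See: 2148-05-04
Do: datewheel.lunge[n=27]
See: 2150-08-04

Answer: cur=1735-07-25


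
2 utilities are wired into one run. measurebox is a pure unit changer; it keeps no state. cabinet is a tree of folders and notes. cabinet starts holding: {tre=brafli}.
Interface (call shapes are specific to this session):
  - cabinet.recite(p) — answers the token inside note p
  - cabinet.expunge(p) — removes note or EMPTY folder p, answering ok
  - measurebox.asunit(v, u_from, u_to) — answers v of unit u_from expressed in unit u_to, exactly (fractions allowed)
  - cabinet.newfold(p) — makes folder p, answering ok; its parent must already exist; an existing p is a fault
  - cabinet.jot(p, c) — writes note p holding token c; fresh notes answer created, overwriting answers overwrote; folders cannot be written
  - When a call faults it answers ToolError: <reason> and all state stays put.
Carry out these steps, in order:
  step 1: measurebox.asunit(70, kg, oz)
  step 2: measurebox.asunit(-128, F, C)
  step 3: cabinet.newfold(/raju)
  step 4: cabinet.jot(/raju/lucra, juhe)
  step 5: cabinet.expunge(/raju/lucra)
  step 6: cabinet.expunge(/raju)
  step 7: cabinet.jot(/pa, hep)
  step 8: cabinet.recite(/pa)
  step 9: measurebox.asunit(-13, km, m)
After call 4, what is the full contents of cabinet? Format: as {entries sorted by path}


-- 1. measurebox.asunit(v='70', u_from='kg', u_to='oz') == 16000000000/6479891
-- 2. measurebox.asunit(v='-128', u_from='F', u_to='C') == -800/9
-- 3. cabinet.newfold(p='/raju') == ok
-- 4. cabinet.jot(p='/raju/lucra', c='juhe') == created
-- 5. cabinet.expunge(p='/raju/lucra') == ok
-- 6. cabinet.expunge(p='/raju') == ok
-- 7. cabinet.jot(p='/pa', c='hep') == created
-- 8. cabinet.recite(p='/pa') == hep
-- 9. measurebox.asunit(v='-13', u_from='km', u_to='m') == -13000

Answer: {raju/, raju/lucra=juhe, tre=brafli}


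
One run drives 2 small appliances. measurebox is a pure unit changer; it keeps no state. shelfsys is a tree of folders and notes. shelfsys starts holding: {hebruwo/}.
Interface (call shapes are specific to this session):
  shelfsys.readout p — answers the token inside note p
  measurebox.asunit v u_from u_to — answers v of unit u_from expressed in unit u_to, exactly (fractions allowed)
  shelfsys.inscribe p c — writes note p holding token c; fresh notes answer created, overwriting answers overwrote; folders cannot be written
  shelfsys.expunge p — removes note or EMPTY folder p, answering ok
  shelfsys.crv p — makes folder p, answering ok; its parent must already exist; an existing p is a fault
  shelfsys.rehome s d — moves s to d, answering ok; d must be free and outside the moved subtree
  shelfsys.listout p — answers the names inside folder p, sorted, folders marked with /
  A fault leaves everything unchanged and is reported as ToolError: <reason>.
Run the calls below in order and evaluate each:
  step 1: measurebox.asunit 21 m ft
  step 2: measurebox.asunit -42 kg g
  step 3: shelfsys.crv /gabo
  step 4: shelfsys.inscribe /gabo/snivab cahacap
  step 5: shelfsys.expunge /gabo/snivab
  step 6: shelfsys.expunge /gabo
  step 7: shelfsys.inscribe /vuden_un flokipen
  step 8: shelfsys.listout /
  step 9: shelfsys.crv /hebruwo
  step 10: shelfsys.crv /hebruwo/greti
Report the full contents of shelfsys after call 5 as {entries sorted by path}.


Step: measurebox.asunit[v: 21; u_from: m; u_to: ft]
Result: 8750/127
Step: measurebox.asunit[v: -42; u_from: kg; u_to: g]
Result: -42000
Step: shelfsys.crv[p: /gabo]
Result: ok
Step: shelfsys.inscribe[p: /gabo/snivab; c: cahacap]
Result: created
Step: shelfsys.expunge[p: /gabo/snivab]
Result: ok
Step: shelfsys.expunge[p: /gabo]
Result: ok
Step: shelfsys.inscribe[p: /vuden_un; c: flokipen]
Result: created
Step: shelfsys.listout[p: /]
Result: [hebruwo/, vuden_un]
Step: shelfsys.crv[p: /hebruwo]
Result: ToolError: exists
Step: shelfsys.crv[p: /hebruwo/greti]
Result: ok

Answer: {gabo/, hebruwo/}


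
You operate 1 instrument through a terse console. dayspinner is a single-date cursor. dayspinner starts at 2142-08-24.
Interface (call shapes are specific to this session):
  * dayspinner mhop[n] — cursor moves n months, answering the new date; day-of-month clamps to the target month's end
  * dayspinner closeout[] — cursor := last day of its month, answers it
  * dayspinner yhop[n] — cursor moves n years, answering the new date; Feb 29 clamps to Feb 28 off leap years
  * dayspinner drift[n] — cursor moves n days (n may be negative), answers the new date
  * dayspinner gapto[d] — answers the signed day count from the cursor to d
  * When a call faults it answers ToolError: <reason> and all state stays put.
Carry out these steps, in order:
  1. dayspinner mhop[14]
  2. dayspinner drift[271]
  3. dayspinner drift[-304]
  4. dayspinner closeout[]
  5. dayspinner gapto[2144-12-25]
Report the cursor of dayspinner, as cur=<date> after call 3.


Invoking dayspinner mhop on n→14, which returns 2143-10-24.
I run dayspinner drift on n→271, → 2144-07-21.
Using dayspinner drift on n→-304, — result: 2143-09-21.
Using dayspinner closeout, — result: 2143-09-30.
I call dayspinner gapto on d→2144-12-25: 452.

Answer: cur=2143-09-21


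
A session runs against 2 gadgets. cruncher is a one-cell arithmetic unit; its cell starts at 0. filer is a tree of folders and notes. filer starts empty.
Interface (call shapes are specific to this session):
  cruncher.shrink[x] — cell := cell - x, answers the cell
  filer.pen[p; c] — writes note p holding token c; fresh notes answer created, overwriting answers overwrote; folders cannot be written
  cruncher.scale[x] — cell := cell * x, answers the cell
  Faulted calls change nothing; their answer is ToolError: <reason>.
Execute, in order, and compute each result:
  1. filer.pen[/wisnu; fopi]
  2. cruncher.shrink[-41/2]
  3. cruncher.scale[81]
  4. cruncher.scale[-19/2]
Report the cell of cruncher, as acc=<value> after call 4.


→ pen(p→/wisnu, c→fopi)
← created
→ shrink(x→-41/2)
← 41/2
→ scale(x→81)
← 3321/2
→ scale(x→-19/2)
← -63099/4

Answer: acc=-63099/4


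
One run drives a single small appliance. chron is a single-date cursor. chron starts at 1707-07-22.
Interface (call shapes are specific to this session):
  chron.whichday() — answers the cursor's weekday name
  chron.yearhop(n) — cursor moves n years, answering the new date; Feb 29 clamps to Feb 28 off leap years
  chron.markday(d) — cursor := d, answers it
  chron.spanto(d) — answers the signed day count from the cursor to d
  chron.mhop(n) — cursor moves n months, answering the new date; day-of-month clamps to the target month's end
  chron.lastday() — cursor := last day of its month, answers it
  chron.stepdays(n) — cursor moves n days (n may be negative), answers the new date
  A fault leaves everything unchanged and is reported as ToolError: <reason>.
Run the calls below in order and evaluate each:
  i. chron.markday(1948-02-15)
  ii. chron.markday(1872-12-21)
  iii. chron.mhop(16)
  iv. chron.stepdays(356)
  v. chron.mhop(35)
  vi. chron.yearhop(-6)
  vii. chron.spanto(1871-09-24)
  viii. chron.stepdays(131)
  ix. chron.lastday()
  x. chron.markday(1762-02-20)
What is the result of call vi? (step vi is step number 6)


Answer: 1872-03-12

Derivation:
==> chron.markday(d: 1948-02-15)
<== 1948-02-15
==> chron.markday(d: 1872-12-21)
<== 1872-12-21
==> chron.mhop(n: 16)
<== 1874-04-21
==> chron.stepdays(n: 356)
<== 1875-04-12
==> chron.mhop(n: 35)
<== 1878-03-12
==> chron.yearhop(n: -6)
<== 1872-03-12
==> chron.spanto(d: 1871-09-24)
<== -170
==> chron.stepdays(n: 131)
<== 1872-07-21
==> chron.lastday()
<== 1872-07-31
==> chron.markday(d: 1762-02-20)
<== 1762-02-20


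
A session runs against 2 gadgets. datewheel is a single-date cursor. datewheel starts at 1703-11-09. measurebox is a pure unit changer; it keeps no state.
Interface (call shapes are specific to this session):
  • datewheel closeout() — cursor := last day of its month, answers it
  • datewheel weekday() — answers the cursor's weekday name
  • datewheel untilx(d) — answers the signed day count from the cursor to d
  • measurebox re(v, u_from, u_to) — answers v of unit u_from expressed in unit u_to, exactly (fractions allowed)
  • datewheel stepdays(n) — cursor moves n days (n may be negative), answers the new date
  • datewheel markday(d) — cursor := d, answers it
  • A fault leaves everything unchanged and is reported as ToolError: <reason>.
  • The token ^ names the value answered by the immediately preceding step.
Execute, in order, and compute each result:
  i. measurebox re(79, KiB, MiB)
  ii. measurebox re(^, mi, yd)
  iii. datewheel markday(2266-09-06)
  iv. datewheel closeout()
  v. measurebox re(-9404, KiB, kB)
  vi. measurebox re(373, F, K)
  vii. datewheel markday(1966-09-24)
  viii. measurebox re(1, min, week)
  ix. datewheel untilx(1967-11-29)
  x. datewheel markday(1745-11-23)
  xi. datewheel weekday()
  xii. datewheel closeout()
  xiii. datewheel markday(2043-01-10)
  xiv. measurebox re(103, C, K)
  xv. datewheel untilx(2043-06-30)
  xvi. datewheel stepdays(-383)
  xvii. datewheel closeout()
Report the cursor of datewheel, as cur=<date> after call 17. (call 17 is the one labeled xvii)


Answer: cur=2041-12-31

Derivation:
·→ measurebox re(v=79, u_from=KiB, u_to=MiB)
·← 79/1024
·→ measurebox re(v=^, u_from=mi, u_to=yd)
·← 4345/32
·→ datewheel markday(d=2266-09-06)
·← 2266-09-06
·→ datewheel closeout()
·← 2266-09-30
·→ measurebox re(v=-9404, u_from=KiB, u_to=kB)
·← -1203712/125
·→ measurebox re(v=373, u_from=F, u_to=K)
·← 83267/180
·→ datewheel markday(d=1966-09-24)
·← 1966-09-24
·→ measurebox re(v=1, u_from=min, u_to=week)
·← 1/10080
·→ datewheel untilx(d=1967-11-29)
·← 431
·→ datewheel markday(d=1745-11-23)
·← 1745-11-23
·→ datewheel weekday()
·← Tuesday
·→ datewheel closeout()
·← 1745-11-30
·→ datewheel markday(d=2043-01-10)
·← 2043-01-10
·→ measurebox re(v=103, u_from=C, u_to=K)
·← 7523/20
·→ datewheel untilx(d=2043-06-30)
·← 171
·→ datewheel stepdays(n=-383)
·← 2041-12-23
·→ datewheel closeout()
·← 2041-12-31


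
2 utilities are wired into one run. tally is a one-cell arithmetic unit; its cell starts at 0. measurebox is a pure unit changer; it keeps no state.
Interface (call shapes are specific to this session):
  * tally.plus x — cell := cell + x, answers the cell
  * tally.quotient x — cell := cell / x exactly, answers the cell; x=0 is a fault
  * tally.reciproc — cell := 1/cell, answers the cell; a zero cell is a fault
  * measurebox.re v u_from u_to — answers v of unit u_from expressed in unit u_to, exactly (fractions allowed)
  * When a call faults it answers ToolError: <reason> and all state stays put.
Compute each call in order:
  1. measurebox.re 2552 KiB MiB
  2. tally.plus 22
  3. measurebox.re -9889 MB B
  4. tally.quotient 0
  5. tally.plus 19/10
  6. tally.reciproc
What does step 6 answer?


Step: measurebox.re[v=2552; u_from=KiB; u_to=MiB]
Result: 319/128
Step: tally.plus[x=22]
Result: 22
Step: measurebox.re[v=-9889; u_from=MB; u_to=B]
Result: -9889000000
Step: tally.quotient[x=0]
Result: ToolError: division by zero
Step: tally.plus[x=19/10]
Result: 239/10
Step: tally.reciproc[]
Result: 10/239

Answer: 10/239


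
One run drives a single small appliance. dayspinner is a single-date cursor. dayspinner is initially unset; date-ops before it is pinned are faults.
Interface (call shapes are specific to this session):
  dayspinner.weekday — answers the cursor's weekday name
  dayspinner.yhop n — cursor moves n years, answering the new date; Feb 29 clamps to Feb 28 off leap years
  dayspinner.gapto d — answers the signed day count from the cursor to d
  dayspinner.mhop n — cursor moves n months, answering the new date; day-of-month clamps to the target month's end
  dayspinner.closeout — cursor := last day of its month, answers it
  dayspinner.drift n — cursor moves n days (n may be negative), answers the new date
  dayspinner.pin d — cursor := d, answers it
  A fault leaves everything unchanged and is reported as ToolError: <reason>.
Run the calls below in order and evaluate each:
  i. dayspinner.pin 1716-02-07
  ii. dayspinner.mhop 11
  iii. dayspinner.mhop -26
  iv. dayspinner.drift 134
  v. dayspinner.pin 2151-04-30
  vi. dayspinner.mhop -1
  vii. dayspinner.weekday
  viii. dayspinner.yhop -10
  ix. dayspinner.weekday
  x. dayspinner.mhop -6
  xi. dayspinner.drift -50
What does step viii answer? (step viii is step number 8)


Now I run dayspinner.pin passing d: 1716-02-07, which returns 1716-02-07.
I invoke dayspinner.mhop passing n: 11, which returns 1717-01-07.
I run dayspinner.mhop passing n: -26, → 1714-11-07.
Then dayspinner.drift passing n: 134, which returns 1715-03-21.
I use dayspinner.pin passing d: 2151-04-30, which returns 2151-04-30.
I use dayspinner.mhop passing n: -1, and observe 2151-03-30.
Calling dayspinner.weekday: Tuesday.
Then dayspinner.yhop passing n: -10, yielding 2141-03-30.
Invoking dayspinner.weekday(), — result: Thursday.
I invoke dayspinner.mhop passing n: -6, which returns 2140-09-30.
I use dayspinner.drift passing n: -50, and see 2140-08-11.

Answer: 2141-03-30


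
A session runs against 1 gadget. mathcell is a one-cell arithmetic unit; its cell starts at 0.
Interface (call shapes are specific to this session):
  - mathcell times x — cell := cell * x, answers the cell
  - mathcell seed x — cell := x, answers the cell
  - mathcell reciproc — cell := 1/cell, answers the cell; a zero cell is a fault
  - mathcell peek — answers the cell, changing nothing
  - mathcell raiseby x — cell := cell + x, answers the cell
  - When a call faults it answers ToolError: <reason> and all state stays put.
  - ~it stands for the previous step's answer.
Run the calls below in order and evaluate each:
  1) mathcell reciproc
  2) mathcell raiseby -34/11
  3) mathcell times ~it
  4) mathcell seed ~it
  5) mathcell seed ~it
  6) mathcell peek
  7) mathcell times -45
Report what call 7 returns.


Answer: -52020/121

Derivation:
Invoking mathcell reciproc(), and see ToolError: reciprocal of zero.
Now I run mathcell raiseby with x→-34/11, — result: -34/11.
Invoking mathcell times with x→~it, and get 1156/121.
Now I run mathcell seed with x→~it: 1156/121.
I try mathcell seed with x→~it, — result: 1156/121.
Next I call mathcell peek, → 1156/121.
Next I call mathcell times with x→-45, — result: -52020/121.


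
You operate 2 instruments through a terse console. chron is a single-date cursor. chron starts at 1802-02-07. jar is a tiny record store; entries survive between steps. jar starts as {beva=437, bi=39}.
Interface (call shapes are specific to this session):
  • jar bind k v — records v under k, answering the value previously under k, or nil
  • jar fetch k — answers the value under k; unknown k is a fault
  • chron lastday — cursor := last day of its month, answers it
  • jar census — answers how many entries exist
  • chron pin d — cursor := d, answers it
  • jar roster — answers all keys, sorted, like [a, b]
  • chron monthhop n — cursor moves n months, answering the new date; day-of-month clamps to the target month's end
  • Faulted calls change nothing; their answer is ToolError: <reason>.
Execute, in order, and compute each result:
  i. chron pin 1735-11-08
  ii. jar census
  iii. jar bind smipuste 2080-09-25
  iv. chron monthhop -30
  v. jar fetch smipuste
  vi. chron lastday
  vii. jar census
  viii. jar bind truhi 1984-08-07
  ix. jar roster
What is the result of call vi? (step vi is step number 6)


>> chron pin(d=1735-11-08)
<< 1735-11-08
>> jar census()
<< 2
>> jar bind(k=smipuste, v=2080-09-25)
<< nil
>> chron monthhop(n=-30)
<< 1733-05-08
>> jar fetch(k=smipuste)
<< 2080-09-25
>> chron lastday()
<< 1733-05-31
>> jar census()
<< 3
>> jar bind(k=truhi, v=1984-08-07)
<< nil
>> jar roster()
<< [beva, bi, smipuste, truhi]

Answer: 1733-05-31


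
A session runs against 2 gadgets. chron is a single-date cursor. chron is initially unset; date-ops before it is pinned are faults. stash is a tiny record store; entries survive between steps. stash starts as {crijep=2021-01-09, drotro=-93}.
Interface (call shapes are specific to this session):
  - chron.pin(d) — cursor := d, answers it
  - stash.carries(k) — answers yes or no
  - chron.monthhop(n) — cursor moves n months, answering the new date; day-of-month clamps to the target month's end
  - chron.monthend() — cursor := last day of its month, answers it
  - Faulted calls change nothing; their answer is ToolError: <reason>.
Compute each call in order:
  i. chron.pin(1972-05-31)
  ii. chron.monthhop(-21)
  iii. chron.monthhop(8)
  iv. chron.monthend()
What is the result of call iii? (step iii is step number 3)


Answer: 1971-04-30

Derivation:
-- 1. chron.pin(d='1972-05-31') == 1972-05-31
-- 2. chron.monthhop(n='-21') == 1970-08-31
-- 3. chron.monthhop(n='8') == 1971-04-30
-- 4. chron.monthend() == 1971-04-30


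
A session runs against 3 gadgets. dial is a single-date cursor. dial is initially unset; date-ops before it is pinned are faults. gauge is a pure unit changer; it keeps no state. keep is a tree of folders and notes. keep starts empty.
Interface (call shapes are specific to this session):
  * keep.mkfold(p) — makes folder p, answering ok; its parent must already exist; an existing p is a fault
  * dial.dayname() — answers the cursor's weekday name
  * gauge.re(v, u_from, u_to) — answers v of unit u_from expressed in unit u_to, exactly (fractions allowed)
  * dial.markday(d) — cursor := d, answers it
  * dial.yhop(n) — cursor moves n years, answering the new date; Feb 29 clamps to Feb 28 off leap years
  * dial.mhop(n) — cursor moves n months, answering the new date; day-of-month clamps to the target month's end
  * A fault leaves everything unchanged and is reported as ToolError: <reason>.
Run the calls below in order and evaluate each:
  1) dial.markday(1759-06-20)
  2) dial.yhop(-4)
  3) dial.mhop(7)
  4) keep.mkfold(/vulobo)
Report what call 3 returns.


> dial.markday d='1759-06-20'
[out] 1759-06-20
> dial.yhop n='-4'
[out] 1755-06-20
> dial.mhop n='7'
[out] 1756-01-20
> keep.mkfold p='/vulobo'
[out] ok

Answer: 1756-01-20


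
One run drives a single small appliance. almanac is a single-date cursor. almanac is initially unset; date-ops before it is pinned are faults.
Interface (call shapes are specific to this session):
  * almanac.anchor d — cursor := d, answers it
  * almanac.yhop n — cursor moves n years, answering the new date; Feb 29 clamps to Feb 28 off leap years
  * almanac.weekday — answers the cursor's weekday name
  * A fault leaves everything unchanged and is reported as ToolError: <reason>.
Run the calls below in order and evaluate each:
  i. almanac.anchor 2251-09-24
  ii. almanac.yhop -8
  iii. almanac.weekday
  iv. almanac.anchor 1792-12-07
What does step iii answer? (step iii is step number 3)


Answer: Sunday

Derivation:
·→ almanac.anchor(d: 2251-09-24)
·← 2251-09-24
·→ almanac.yhop(n: -8)
·← 2243-09-24
·→ almanac.weekday()
·← Sunday
·→ almanac.anchor(d: 1792-12-07)
·← 1792-12-07


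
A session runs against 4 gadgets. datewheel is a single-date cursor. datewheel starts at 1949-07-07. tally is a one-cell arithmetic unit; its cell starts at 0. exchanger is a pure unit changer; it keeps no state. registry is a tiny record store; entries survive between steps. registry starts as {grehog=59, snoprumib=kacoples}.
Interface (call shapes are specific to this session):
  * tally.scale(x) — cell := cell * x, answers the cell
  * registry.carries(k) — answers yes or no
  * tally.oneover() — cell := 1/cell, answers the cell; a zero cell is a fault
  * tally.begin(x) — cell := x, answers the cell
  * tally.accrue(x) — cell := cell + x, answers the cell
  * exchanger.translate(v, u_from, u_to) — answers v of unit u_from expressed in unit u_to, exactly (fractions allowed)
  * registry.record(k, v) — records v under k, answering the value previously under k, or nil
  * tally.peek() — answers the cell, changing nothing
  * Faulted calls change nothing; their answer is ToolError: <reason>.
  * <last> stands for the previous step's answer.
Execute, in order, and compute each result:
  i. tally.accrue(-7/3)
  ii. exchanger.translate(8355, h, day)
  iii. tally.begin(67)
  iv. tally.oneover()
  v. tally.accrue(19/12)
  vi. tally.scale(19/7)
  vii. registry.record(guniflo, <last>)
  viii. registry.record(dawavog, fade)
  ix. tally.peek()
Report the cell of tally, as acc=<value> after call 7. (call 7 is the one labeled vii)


Answer: acc=24415/5628

Derivation:
I invoke tally.accrue with x→-7/3: -7/3.
Now I run exchanger.translate with v→8355, u_from→h, u_to→day, and get 2785/8.
Now I run tally.begin with x→67, and see 67.
I use tally.oneover, — result: 1/67.
I try tally.accrue with x→19/12, and see 1285/804.
I run tally.scale with x→19/7, which returns 24415/5628.
Then registry.record with k→guniflo, v→<last>: nil.
Then registry.record with k→dawavog, v→fade, giving nil.
Next I call tally.peek, yielding 24415/5628.


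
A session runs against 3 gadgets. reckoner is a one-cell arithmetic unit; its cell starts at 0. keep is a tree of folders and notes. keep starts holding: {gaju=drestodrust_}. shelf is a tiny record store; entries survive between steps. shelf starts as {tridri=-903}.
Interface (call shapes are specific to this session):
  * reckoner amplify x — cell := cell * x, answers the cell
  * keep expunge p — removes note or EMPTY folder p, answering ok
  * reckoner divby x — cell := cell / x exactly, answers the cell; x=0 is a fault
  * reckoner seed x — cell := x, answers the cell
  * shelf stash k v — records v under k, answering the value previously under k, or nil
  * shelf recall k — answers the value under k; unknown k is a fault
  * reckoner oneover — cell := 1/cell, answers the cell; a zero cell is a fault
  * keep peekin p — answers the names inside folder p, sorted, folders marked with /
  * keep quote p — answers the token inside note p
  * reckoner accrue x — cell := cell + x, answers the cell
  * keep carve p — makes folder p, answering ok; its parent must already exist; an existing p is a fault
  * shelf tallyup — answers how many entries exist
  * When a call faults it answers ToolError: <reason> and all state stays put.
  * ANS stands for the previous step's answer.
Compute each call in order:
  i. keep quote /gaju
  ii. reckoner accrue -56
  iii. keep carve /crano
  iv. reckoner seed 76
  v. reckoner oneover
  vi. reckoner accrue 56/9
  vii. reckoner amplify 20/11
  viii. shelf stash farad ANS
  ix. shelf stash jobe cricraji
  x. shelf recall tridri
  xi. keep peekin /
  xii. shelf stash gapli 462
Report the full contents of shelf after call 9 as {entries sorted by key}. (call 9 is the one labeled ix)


Calling keep quote using p=/gaju, yielding drestodrust_.
Then reckoner accrue using x=-56, yielding -56.
Calling keep carve using p=/crano, → ok.
I run reckoner seed using x=76, — result: 76.
I use reckoner oneover(), — result: 1/76.
Using reckoner accrue using x=56/9, — result: 4265/684.
I try reckoner amplify using x=20/11, which returns 21325/1881.
Then shelf stash using k=farad, v=ANS, yielding nil.
Calling shelf stash using k=jobe, v=cricraji, giving nil.
Using shelf recall using k=tridri, → -903.
Using keep peekin using p=/, and see [crano/, gaju].
I use shelf stash using k=gapli, v=462, yielding nil.

Answer: {farad=21325/1881, jobe=cricraji, tridri=-903}
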